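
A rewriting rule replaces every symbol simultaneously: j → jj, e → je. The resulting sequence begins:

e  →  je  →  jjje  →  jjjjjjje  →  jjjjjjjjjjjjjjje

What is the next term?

Rewriting the 16 symbols of jjjjjjjjjjjjjjje one by one yields jj jj jj jj jj jj jj jj jj jj jj jj jj jj jj je; concatenated:

jjjjjjjjjjjjjjjjjjjjjjjjjjjjjjje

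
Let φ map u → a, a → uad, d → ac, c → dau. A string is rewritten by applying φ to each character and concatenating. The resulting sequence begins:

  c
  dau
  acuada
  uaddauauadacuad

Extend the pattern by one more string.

auadacacuadauadauadacuaddauauadac

Applying the rule to each of the 15 symbols of uaddauauadacuad gives the pieces a uad ac ac uad a uad a uad ac uad dau a uad ac, which concatenate to the answer.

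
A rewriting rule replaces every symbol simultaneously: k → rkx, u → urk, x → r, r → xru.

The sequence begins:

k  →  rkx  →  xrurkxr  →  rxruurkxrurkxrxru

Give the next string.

xrurxruurkurkxrurkxrxruurkxrurkxrxrurxruurk

Replace each of the 17 characters of rxruurkxrurkxrxru in place — xru r xru urk urk xru rkx r xru urk xru rkx r xru r xru urk — and concatenate.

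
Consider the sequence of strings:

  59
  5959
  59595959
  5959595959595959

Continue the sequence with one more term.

s(k+1) = s(k)·s(k) — each term doubles the last.
Doubling 5959595959595959:

59595959595959595959595959595959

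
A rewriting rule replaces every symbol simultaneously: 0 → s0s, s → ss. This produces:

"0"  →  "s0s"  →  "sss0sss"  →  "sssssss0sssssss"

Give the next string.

Applying the rule to each of the 15 symbols of sssssss0sssssss gives the pieces ss ss ss ss ss ss ss s0s ss ss ss ss ss ss ss, which concatenate to the answer.

sssssssssssssss0sssssssssssssss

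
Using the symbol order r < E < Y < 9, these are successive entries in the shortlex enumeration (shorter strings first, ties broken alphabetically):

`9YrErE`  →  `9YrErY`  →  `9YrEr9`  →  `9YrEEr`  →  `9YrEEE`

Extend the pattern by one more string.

Treat 9YrEEE as a base-4 numeral over the given alphabet and add one, carrying through any trailing 9's.

9YrEEY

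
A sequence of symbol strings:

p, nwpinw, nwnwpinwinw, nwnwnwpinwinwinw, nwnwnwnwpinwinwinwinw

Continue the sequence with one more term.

Every step adds nw to the front and inw to the end of the previous string.
Applying this once more to nwnwnwnwpinwinwinwinw:

nwnwnwnwnwpinwinwinwinwinw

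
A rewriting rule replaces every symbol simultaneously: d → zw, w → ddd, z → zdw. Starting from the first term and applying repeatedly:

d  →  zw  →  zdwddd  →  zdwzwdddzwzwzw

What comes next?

zdwzwdddzdwdddzwzwzwzdwdddzdwdddzdwddd

Replace each of the 14 characters of zdwzwdddzwzwzw in place — zdw zw ddd zdw ddd zw zw zw zdw ddd zdw ddd zdw ddd — and concatenate.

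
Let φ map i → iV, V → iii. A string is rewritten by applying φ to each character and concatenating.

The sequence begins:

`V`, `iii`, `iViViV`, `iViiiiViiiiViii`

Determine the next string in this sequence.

Rewriting the 15 symbols of iViiiiViiiiViii one by one yields iV iii iV iV iV iV iii iV iV iV iV iii iV iV iV; concatenated:

iViiiiViViViViiiiViViViViiiiViViV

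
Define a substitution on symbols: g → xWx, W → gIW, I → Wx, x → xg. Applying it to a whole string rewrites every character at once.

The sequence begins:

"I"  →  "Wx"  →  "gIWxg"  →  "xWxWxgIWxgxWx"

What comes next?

Rewriting the 13 symbols of xWxWxgIWxgxWx one by one yields xg gIW xg gIW xg xWx Wx gIW xg xWx xg gIW xg; concatenated:

xggIWxggIWxgxWxWxgIWxgxWxxggIWxg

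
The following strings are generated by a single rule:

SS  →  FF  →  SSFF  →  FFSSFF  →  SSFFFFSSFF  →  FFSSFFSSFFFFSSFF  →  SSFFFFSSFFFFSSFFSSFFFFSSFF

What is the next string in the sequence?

Each term (from the third on) is the two preceding terms concatenated in order: term 3 = SS·FF = SSFF.
So term 8 is FFSSFFSSFFFFSSFF·SSFFFFSSFFFFSSFFSSFFFFSSFF.

FFSSFFSSFFFFSSFFSSFFFFSSFFFFSSFFSSFFFFSSFF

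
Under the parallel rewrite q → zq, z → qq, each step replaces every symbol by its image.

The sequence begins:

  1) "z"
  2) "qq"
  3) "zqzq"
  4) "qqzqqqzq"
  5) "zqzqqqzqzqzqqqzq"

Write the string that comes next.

φ(zqzqqqzqzqzqqqzq) expands symbol-by-symbol to qq zq qq zq zq zq qq zq qq zq qq zq zq zq qq zq; joining the 16 pieces gives the next term.

qqzqqqzqzqzqqqzqqqzqqqzqzqzqqqzq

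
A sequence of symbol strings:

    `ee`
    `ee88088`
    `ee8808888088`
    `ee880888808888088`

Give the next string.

ee88088880888808888088

Every step adds 88088 to the end: s(k+1) = s(k)·88088.
So the next term is ee880888808888088·88088.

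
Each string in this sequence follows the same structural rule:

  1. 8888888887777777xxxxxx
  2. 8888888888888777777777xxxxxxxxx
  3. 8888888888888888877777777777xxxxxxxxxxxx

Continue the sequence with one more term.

The n-th term is 4n+1 8's then 2n+3 7's then 3n x's, where the shown terms are n = 2, 3, 4.
For the next term, n = 5, so the run lengths are 21, 13, 15.

8888888888888888888887777777777777xxxxxxxxxxxxxxx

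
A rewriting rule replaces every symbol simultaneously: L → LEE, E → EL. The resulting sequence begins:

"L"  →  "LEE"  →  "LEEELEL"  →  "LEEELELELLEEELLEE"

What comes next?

Replace each of the 17 characters of LEEELELELLEEELLEE in place — LEE EL EL EL LEE EL LEE EL LEE LEE EL EL EL LEE LEE EL EL — and concatenate.

LEEELELELLEEELLEEELLEELEEELELELLEELEEELEL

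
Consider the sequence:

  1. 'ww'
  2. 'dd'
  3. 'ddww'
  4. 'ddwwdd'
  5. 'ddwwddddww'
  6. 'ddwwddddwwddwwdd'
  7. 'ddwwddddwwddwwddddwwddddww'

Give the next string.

This is a Fibonacci-style word recurrence s(k) = s(k−1)·s(k−2): e.g. dd·ww = ddww.
Continuing: ddwwddddwwddwwddddwwddddww · ddwwddddwwddwwdd gives term 8.

ddwwddddwwddwwddddwwddddwwddwwddddwwddwwdd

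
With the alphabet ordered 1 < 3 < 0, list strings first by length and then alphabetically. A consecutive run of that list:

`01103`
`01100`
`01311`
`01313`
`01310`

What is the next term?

Treat 01310 as a base-3 numeral over the given alphabet and add one, carrying through any trailing 0's.

01331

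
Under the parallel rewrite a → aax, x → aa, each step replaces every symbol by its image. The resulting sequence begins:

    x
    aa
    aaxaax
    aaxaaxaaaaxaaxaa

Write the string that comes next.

Rewriting the 16 symbols of aaxaaxaaaaxaaxaa one by one yields aax aax aa aax aax aa aax aax aax aax aa aax aax aa aax aax; concatenated:

aaxaaxaaaaxaaxaaaaxaaxaaxaaxaaaaxaaxaaaaxaax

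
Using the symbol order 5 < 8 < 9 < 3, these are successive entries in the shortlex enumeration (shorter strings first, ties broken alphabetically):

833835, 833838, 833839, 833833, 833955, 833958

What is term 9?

833985

Continuing the enumeration 3 steps past 833958: 833958 → 833959 → 833953 → (answer).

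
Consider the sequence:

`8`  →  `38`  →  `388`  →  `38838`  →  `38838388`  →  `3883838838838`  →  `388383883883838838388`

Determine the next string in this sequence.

3883838838838388383883883838838838

From term 3 onward, concatenate the last term with the second-to-last: 38·8 = 388, 388·38 = 38838, …
So term 8 is 388383883883838838388·3883838838838.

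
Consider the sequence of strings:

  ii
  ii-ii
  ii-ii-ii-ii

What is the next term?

ii-ii-ii-ii-ii-ii-ii-ii

Every step duplicates the string with '-' between the halves.
One more doubling of ii-ii-ii-ii gives the answer.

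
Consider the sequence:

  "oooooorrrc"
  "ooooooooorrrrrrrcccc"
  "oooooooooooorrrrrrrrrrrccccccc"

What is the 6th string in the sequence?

ooooooooooooooooooooorrrrrrrrrrrrrrrrrrrrrrrcccccccccccccccc

The n-th term is 3n+3 o's then 4n-1 r's then 3n-2 c's (n = 1, 2, …).
At n = 6 the blocks have lengths 21, 23, 16.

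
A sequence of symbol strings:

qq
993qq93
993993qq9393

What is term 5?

s(k+1) = 993·s(k)·93, so each term gains 993 as a prefix and 93 as a suffix.
From 993993qq9393, 2 further steps: 993993qq9393 → 993993993qq939393 → (answer).

993993993993qq93939393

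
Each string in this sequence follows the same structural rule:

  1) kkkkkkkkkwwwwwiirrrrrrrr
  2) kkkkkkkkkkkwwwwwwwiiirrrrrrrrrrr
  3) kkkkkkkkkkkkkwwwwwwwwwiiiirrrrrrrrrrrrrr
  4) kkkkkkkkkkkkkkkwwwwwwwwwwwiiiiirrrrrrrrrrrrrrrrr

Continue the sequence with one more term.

kkkkkkkkkkkkkkkkkwwwwwwwwwwwwwiiiiiirrrrrrrrrrrrrrrrrrrr

Term n consists of 2n+3 k's, followed by 2n-1 w's, followed by n-1 i's, followed by 3n-1 r's, where the shown terms are n = 3, 4, 5, 6.
For the next term, n = 7, so the run lengths are 17, 13, 6, 20.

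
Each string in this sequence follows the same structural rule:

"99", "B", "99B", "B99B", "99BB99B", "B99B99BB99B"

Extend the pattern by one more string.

From term 3 onward, concatenate the second-to-last term with the last: 99·B = 99B, B·99B = B99B, …
So term 7 is 99BB99B·B99B99BB99B.

99BB99BB99B99BB99B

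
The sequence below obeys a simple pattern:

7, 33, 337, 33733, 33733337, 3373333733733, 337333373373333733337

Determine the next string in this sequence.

3373333733733337333373373333733733

From term 3 onward, concatenate the last term with the second-to-last: 33·7 = 337, 337·33 = 33733, …
Continuing: 337333373373333733337 · 3373333733733 gives term 8.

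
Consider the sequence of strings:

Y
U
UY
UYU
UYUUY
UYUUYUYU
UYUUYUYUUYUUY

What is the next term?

UYUUYUYUUYUUYUYUUYUYU

Each term (from the third on) is the previous term followed by the one before it: term 3 = U·Y = UY.
Continuing: UYUUYUYUUYUUY · UYUUYUYU gives term 8.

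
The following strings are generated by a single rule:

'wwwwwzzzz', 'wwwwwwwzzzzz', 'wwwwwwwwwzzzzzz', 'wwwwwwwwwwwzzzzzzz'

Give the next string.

Term n consists of 2n+1 w's, followed by n+2 z's, where the shown terms are n = 2, 3, 4, 5.
For the next term, n = 6, so the run lengths are 13, 8.

wwwwwwwwwwwwwzzzzzzzz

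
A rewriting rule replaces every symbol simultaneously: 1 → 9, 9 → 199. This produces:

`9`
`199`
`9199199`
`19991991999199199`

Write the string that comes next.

Rewriting the 17 symbols of 19991991999199199 one by one yields 9 199 199 199 9 199 199 9 199 199 199 9 199 199 9 199 199; concatenated:

91991991999199199919919919991991999199199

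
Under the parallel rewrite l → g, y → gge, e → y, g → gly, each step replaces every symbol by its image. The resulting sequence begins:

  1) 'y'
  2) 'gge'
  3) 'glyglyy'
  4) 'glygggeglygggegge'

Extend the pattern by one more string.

glygggeglyglyglyyglygggeglyglyglyyglyglyy

Applying the rule to each of the 17 symbols of glygggeglygggegge gives the pieces gly g gge gly gly gly y gly g gge gly gly gly y gly gly y, which concatenate to the answer.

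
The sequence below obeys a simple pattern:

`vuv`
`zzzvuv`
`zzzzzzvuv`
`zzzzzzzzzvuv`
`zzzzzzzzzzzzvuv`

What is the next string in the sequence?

Every step adds zzz at the front: s(k+1) = zzz·s(k).
So the next term is zzz·zzzzzzzzzzzzvuv.

zzzzzzzzzzzzzzzvuv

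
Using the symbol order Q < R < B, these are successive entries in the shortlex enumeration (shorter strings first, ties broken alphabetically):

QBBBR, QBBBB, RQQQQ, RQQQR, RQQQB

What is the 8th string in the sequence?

RQQRB

Advancing 3 positions from RQQQB through RQQQB → RQQRQ → RQQRR reaches term 8.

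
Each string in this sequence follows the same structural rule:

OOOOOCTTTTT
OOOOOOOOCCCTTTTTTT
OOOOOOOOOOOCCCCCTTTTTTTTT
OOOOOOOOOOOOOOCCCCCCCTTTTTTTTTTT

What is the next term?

OOOOOOOOOOOOOOOOOCCCCCCCCCTTTTTTTTTTTTT

Each string has the form O^{3n+2} C^{2n-1} T^{2n+3} (n = 1, 2, …).
For the next term, n = 5, so the run lengths are 17, 9, 13.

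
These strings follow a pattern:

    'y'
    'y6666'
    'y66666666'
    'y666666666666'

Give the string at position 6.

y66666666666666666666

Each term is the previous one with 6666 appended.
From y666666666666, 2 further steps: y666666666666 → y6666666666666666 → (answer).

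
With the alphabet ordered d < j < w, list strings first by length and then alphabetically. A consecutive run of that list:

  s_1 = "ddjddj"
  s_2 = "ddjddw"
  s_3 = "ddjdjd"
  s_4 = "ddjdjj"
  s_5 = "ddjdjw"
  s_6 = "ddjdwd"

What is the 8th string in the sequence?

Advancing 2 positions from ddjdwd through ddjdwd → ddjdwj reaches term 8.

ddjdww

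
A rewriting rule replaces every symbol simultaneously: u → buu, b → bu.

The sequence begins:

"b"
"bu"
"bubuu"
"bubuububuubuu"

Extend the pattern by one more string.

bubuububuubuububuububuubuububuubuu

Applying the rule to each of the 13 symbols of bubuububuubuu gives the pieces bu buu bu buu buu bu buu bu buu buu bu buu buu, which concatenate to the answer.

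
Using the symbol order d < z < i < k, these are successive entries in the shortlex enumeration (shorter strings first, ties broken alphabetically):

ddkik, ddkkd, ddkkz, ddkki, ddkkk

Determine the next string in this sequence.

dzddd

The successor of ddkkk increments the rightmost position that isn't already k and resets every position after it to d.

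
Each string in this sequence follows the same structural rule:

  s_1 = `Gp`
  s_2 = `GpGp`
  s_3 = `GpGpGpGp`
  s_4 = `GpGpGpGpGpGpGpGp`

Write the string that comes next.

Each string is two copies of the previous one concatenated.
One more doubling of GpGpGpGpGpGpGpGp gives the answer.

GpGpGpGpGpGpGpGpGpGpGpGpGpGpGpGp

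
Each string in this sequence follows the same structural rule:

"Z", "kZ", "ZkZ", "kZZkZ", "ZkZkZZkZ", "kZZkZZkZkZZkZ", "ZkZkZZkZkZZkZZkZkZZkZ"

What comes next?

From term 3 onward, concatenate the second-to-last term with the last: Z·kZ = ZkZ, kZ·ZkZ = kZZkZ, …
The next term joins kZZkZZkZkZZkZ and ZkZkZZkZkZZkZZkZkZZkZ.

kZZkZZkZkZZkZZkZkZZkZkZZkZZkZkZZkZ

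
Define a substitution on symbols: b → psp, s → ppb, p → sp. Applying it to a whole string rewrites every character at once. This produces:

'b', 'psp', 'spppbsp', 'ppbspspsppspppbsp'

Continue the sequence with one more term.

Rewriting the 17 symbols of ppbspspsppspppbsp one by one yields sp sp psp ppb sp ppb sp ppb sp sp ppb sp sp sp psp ppb sp; concatenated:

spsppspppbspppbspppbspspppbspspsppspppbsp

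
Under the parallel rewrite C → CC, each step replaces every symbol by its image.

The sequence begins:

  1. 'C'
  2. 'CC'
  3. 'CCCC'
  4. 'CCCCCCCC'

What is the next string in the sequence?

Apply φ to CCCCCCCC symbol by symbol: C→CC, C→CC, C→CC, C→CC, C→CC, C→CC, C→CC, C→CC; joined: CC CC CC CC CC CC CC CC.

CCCCCCCCCCCCCCCC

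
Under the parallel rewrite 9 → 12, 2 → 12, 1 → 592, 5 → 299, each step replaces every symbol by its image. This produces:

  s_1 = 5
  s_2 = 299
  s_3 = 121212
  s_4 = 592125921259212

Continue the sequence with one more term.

Rewriting the 15 symbols of 592125921259212 one by one yields 299 12 12 592 12 299 12 12 592 12 299 12 12 592 12; concatenated:

299121259212299121259212299121259212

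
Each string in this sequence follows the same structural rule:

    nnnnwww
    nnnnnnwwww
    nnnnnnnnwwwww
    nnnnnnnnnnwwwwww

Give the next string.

nnnnnnnnnnnnwwwwwww

Term n consists of 2n n's, followed by n+1 w's, where the shown terms are n = 2, 3, 4, 5.
Setting n = 6 gives 12, 7 characters in each block.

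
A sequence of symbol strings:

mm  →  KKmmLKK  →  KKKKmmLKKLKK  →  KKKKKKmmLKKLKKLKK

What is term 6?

s(k+1) = KK·s(k)·LKK, so each term gains KK as a prefix and LKK as a suffix.
From KKKKKKmmLKKLKKLKK, 2 further steps: KKKKKKmmLKKLKKLKK → KKKKKKKKmmLKKLKKLKKLKK → (answer).

KKKKKKKKKKmmLKKLKKLKKLKKLKK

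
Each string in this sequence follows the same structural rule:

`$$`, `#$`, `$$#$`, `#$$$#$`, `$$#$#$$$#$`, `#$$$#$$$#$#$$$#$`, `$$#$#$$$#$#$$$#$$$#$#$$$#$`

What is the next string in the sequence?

#$$$#$$$#$#$$$#$$$#$#$$$#$#$$$#$$$#$#$$$#$

Each term (from the third on) is the two preceding terms concatenated in order: term 3 = $$·#$ = $$#$.
Continuing: #$$$#$$$#$#$$$#$ · $$#$#$$$#$#$$$#$$$#$#$$$#$ gives term 8.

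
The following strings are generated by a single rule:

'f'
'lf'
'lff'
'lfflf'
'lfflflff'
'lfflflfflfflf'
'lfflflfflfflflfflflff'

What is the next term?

From term 3 onward, concatenate the last term with the second-to-last: lf·f = lff, lff·lf = lfflf, …
The next term joins lfflflfflfflflfflflff and lfflflfflfflf.

lfflflfflfflflfflflfflfflflfflfflf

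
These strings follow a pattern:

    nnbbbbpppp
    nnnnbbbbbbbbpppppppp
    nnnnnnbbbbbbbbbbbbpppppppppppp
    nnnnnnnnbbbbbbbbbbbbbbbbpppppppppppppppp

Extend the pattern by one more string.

Each string has the form n^{2n} b^{4n} p^{4n} (n = 1, 2, …).
Setting n = 5 gives 10, 20, 20 characters in each block.

nnnnnnnnnnbbbbbbbbbbbbbbbbbbbbpppppppppppppppppppp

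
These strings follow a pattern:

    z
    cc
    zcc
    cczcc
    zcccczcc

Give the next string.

This is a Fibonacci-style word recurrence s(k) = s(k−2)·s(k−1): e.g. z·cc = zcc.
Continuing: cczcc · zcccczcc gives term 6.

cczcczcccczcc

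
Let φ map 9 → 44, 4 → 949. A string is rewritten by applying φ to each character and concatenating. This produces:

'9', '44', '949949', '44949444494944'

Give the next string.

94994944949449499499499494494944949949

Applying the rule to each of the 14 symbols of 44949444494944 gives the pieces 949 949 44 949 44 949 949 949 949 44 949 44 949 949, which concatenate to the answer.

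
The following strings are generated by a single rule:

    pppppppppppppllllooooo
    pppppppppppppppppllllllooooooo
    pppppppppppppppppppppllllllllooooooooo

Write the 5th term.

Each string has the form p^{4n+1} l^{2n-2} o^{2n-1}, where the shown terms are n = 3, 4, 5.
At n = 7 the blocks have lengths 29, 12, 13.

pppppppppppppppppppppppppppppllllllllllllooooooooooooo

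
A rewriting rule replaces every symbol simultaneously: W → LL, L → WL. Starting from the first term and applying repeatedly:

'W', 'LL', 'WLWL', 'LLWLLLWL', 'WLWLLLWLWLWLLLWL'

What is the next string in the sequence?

Rewriting the 16 symbols of WLWLLLWLWLWLLLWL one by one yields LL WL LL WL WL WL LL WL LL WL LL WL WL WL LL WL; concatenated:

LLWLLLWLWLWLLLWLLLWLLLWLWLWLLLWL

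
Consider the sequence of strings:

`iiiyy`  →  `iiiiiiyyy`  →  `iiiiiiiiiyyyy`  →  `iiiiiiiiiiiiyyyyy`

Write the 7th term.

iiiiiiiiiiiiiiiiiiiiiyyyyyyyy

Each string has the form i^{3n} y^{n+1} (n = 1, 2, …).
For term 7, n = 7, so the run lengths are 21, 8.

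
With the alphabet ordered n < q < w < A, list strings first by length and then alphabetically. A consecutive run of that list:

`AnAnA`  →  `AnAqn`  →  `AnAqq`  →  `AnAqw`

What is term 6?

AnAwn

Stepping forward 2 times from AnAqw: AnAqw → AnAqA, then the target.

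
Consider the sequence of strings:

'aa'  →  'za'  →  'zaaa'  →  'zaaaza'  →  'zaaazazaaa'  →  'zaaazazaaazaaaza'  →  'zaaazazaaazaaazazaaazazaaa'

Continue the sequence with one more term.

zaaazazaaazaaazazaaazazaaazaaazazaaazaaaza

Each term (from the third on) is the previous term followed by the one before it: term 3 = za·aa = zaaa.
Continuing: zaaazazaaazaaazazaaazazaaa · zaaazazaaazaaaza gives term 8.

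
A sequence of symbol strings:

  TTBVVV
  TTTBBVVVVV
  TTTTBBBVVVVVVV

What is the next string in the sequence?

Reading off run lengths: T runs 2, 3, 4; B runs 1, 2, 3; V runs 3, 5, 7 — each is linear in n, where the shown terms are n = 2, 3, 4.
At n = 5 the blocks have lengths 5, 4, 9.

TTTTTBBBBVVVVVVVVV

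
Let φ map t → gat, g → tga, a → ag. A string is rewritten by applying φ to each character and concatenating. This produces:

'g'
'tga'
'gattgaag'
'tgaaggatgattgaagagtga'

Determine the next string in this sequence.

Rewriting the 21 symbols of tgaaggatgattgaagagtga one by one yields gat tga ag ag tga tga ag gat tga ag gat gat tga ag ag tga ag tga gat tga ag; concatenated:

gattgaagagtgatgaaggattgaaggatgattgaagagtgaagtgagattgaag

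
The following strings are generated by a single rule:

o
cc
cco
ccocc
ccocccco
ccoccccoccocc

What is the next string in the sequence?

This is a Fibonacci-style word recurrence s(k) = s(k−1)·s(k−2): e.g. cc·o = cco.
Continuing: ccoccccoccocc · ccocccco gives term 7.

ccoccccoccoccccocccco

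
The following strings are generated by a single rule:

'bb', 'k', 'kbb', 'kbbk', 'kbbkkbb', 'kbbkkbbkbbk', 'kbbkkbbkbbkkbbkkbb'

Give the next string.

Each term (from the third on) is the previous term followed by the one before it: term 3 = k·bb = kbb.
So term 8 is kbbkkbbkbbkkbbkkbb·kbbkkbbkbbk.

kbbkkbbkbbkkbbkkbbkbbkkbbkbbk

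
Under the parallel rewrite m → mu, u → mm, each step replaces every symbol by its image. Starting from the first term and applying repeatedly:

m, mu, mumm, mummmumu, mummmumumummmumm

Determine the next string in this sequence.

mummmumumummmummmummmumumummmumu

φ(mummmumumummmumm) expands symbol-by-symbol to mu mm mu mu mu mm mu mm mu mm mu mu mu mm mu mu; joining the 16 pieces gives the next term.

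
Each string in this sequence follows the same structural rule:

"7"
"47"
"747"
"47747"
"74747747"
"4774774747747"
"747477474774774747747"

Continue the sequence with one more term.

Each term (from the third on) is the two preceding terms concatenated in order: term 3 = 7·47 = 747.
So term 8 is 4774774747747·747477474774774747747.

4774774747747747477474774774747747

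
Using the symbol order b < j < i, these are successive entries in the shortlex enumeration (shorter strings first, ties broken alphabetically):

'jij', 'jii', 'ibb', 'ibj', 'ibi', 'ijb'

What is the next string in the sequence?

ijj

Treat ijb as a base-3 numeral over the given alphabet and add one, carrying through any trailing i's.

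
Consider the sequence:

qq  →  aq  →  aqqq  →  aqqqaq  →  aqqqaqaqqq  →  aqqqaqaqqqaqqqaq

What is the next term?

Each term (from the third on) is the previous term followed by the one before it: term 3 = aq·qq = aqqq.
Continuing: aqqqaqaqqqaqqqaq · aqqqaqaqqq gives term 7.

aqqqaqaqqqaqqqaqaqqqaqaqqq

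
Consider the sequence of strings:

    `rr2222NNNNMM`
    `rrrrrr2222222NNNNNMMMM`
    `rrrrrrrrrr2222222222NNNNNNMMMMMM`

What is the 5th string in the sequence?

rrrrrrrrrrrrrrrrrr2222222222222222NNNNNNNNMMMMMMMMMM

The n-th term is 4n-2 r's then 3n+1 2's then n+3 N's then 2n M's (n = 1, 2, …).
Setting n = 5 gives 18, 16, 8, 10 characters in each block.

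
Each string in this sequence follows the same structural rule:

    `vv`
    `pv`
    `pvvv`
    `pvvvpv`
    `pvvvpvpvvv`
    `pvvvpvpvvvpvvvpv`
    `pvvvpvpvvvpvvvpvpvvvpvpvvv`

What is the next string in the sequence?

pvvvpvpvvvpvvvpvpvvvpvpvvvpvvvpvpvvvpvvvpv

This is a Fibonacci-style word recurrence s(k) = s(k−1)·s(k−2): e.g. pv·vv = pvvv.
So term 8 is pvvvpvpvvvpvvvpvpvvvpvpvvv·pvvvpvpvvvpvvvpv.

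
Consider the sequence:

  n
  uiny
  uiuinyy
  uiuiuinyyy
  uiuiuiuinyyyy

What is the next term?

s(k+1) = ui·s(k)·y, so each term gains ui as a prefix and y as a suffix.
Applying this once more to uiuiuiuinyyyy:

uiuiuiuiuinyyyyy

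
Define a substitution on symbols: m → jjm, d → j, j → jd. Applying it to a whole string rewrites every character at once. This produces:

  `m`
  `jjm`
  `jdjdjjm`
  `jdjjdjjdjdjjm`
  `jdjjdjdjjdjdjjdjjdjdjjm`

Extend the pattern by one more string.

φ(jdjjdjdjjdjdjjdjjdjdjjm) expands symbol-by-symbol to jd j jd jd j jd j jd jd j jd j jd jd j jd jd j jd j jd jd jjm; joining the 23 pieces gives the next term.

jdjjdjdjjdjjdjdjjdjjdjdjjdjdjjdjjdjdjjm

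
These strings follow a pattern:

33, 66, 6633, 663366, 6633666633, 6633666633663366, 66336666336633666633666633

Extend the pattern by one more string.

Each term (from the third on) is the previous term followed by the one before it: term 3 = 66·33 = 6633.
The next term joins 66336666336633666633666633 and 6633666633663366.

663366663366336666336666336633666633663366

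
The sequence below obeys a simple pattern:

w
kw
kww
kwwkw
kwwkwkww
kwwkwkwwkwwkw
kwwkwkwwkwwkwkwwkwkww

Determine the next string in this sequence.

kwwkwkwwkwwkwkwwkwkwwkwwkwkwwkwwkw

This is a Fibonacci-style word recurrence s(k) = s(k−1)·s(k−2): e.g. kw·w = kww.
So term 8 is kwwkwkwwkwwkwkwwkwkww·kwwkwkwwkwwkw.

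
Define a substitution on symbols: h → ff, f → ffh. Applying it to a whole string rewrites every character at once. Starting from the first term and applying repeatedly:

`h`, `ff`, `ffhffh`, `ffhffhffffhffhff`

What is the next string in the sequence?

φ(ffhffhffffhffhff) expands symbol-by-symbol to ffh ffh ff ffh ffh ff ffh ffh ffh ffh ff ffh ffh ff ffh ffh; joining the 16 pieces gives the next term.

ffhffhffffhffhffffhffhffhffhffffhffhffffhffh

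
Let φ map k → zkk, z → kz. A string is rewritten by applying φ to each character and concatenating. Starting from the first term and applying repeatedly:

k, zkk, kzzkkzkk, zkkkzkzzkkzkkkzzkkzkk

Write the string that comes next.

kzzkkzkkzkkkzzkkkzkzzkkzkkkzzkkzkkzkkkzkzzkkzkkkzzkkzkk

Replace each of the 21 characters of zkkkzkzzkkzkkkzzkkzkk in place — kz zkk zkk zkk kz zkk kz kz zkk zkk kz zkk zkk zkk kz kz zkk zkk kz zkk zkk — and concatenate.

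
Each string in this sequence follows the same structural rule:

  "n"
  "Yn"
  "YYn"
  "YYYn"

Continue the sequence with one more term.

YYYYn

The strings grow by a fixed prefix Y each time.
So the next term is Y·YYYn.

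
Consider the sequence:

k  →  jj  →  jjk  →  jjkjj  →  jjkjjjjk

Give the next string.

This is a Fibonacci-style word recurrence s(k) = s(k−1)·s(k−2): e.g. jj·k = jjk.
Continuing: jjkjjjjk · jjkjj gives term 6.

jjkjjjjkjjkjj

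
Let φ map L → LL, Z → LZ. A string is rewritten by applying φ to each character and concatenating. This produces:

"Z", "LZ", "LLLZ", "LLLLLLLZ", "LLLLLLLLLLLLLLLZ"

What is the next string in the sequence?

Rewriting the 16 symbols of LLLLLLLLLLLLLLLZ one by one yields LL LL LL LL LL LL LL LL LL LL LL LL LL LL LL LZ; concatenated:

LLLLLLLLLLLLLLLLLLLLLLLLLLLLLLLZ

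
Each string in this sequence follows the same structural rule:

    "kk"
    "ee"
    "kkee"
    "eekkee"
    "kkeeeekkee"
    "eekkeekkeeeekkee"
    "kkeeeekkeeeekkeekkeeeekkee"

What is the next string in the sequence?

eekkeekkeeeekkeekkeeeekkeeeekkeekkeeeekkee

Each term (from the third on) is the two preceding terms concatenated in order: term 3 = kk·ee = kkee.
The next term joins eekkeekkeeeekkee and kkeeeekkeeeekkeekkeeeekkee.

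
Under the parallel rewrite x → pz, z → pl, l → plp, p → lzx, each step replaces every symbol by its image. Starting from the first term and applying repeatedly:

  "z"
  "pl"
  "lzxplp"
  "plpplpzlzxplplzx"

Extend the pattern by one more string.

Replace each of the 16 characters of plpplpzlzxplplzx in place — lzx plp lzx lzx plp lzx pl plp pl pz lzx plp lzx plp pl pz — and concatenate.

lzxplplzxlzxplplzxplplpplpzlzxplplzxplpplpz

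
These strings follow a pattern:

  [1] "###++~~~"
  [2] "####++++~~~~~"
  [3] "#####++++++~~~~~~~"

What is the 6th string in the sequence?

########++++++++++++~~~~~~~~~~~~~

Term n consists of n+2 #'s, followed by 2n +'s, followed by 2n+1 ~'s (n = 1, 2, …).
For term 6, n = 6, so the run lengths are 8, 12, 13.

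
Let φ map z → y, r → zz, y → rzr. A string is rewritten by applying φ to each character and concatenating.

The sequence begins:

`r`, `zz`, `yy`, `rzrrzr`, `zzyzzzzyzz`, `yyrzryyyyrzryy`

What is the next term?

rzrrzrzzyzzrzrrzrrzrrzrzzyzzrzrrzr

Replace each of the 14 characters of yyrzryyyyrzryy in place — rzr rzr zz y zz rzr rzr rzr rzr zz y zz rzr rzr — and concatenate.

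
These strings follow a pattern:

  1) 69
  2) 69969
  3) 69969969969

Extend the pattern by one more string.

69969969969969969969969

Every step duplicates the string with '9' between the halves.
So the next term is two copies of 69969969969 with '9' between the halves.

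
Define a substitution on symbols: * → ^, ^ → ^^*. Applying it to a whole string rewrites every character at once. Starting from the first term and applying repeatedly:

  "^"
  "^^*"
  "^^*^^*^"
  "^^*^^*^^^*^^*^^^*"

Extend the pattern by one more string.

Rewriting the 17 symbols of ^^*^^*^^^*^^*^^^* one by one yields ^^* ^^* ^ ^^* ^^* ^ ^^* ^^* ^^* ^ ^^* ^^* ^ ^^* ^^* ^^* ^; concatenated:

^^*^^*^^^*^^*^^^*^^*^^*^^^*^^*^^^*^^*^^*^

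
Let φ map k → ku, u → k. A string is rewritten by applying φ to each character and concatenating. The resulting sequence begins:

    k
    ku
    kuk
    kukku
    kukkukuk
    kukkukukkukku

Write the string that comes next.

kukkukukkukkukukkukuk

Replace each of the 13 characters of kukkukukkukku in place — ku k ku ku k ku k ku ku k ku ku k — and concatenate.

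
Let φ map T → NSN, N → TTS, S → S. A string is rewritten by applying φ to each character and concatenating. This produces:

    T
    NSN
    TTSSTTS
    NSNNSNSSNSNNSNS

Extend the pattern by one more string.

TTSSTTSTTSSTTSSSTTSSTTSTTSSTTSS

Applying the rule to each of the 15 symbols of NSNNSNSSNSNNSNS gives the pieces TTS S TTS TTS S TTS S S TTS S TTS TTS S TTS S, which concatenate to the answer.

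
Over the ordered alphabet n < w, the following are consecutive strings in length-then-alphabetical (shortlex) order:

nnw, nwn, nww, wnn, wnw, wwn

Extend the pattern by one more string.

www

The successor of wwn increments the rightmost position that isn't already w and resets every position after it to n.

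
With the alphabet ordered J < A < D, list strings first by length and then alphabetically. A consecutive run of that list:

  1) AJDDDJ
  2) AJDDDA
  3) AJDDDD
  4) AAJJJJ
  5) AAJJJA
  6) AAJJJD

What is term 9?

Stepping forward 3 times from AAJJJD: AAJJJD → AAJJAJ → AAJJAA, then the target.

AAJJAD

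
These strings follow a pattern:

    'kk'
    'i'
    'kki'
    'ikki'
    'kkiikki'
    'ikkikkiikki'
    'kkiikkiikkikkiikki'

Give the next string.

ikkikkiikkikkiikkiikkikkiikki

From term 3 onward, concatenate the second-to-last term with the last: kk·i = kki, i·kki = ikki, …
The next term joins ikkikkiikki and kkiikkiikkikkiikki.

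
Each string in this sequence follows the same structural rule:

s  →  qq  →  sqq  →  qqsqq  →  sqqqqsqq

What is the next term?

qqsqqsqqqqsqq

This is a Fibonacci-style word recurrence s(k) = s(k−2)·s(k−1): e.g. s·qq = sqq.
The next term joins qqsqq and sqqqqsqq.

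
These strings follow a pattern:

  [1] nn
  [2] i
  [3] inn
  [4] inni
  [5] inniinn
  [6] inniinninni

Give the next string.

inniinninniinniinn

From term 3 onward, concatenate the last term with the second-to-last: i·nn = inn, inn·i = inni, …
Continuing: inniinninni · inniinn gives term 7.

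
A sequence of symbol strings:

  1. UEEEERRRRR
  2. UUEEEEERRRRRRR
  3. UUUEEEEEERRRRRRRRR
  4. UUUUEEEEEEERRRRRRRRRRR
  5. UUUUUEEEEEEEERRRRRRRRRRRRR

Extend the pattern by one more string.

UUUUUUEEEEEEEEERRRRRRRRRRRRRRR

The n-th term is n-1 U's then n+2 E's then 2n+1 R's, where the shown terms are n = 2, 3, 4, 5, 6.
For the next term, n = 7, so the run lengths are 6, 9, 15.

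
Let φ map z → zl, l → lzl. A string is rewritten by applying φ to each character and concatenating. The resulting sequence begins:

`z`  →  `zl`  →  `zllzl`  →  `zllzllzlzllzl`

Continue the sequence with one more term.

zllzllzlzllzllzlzllzlzllzllzlzllzl

Applying the rule to each of the 13 symbols of zllzllzlzllzl gives the pieces zl lzl lzl zl lzl lzl zl lzl zl lzl lzl zl lzl, which concatenate to the answer.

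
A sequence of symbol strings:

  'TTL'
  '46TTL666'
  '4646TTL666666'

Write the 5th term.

46464646TTL666666666666

s(k+1) = 46·s(k)·666, so each term gains 46 as a prefix and 666 as a suffix.
From 4646TTL666666, 2 further steps: 4646TTL666666 → 464646TTL666666666 → (answer).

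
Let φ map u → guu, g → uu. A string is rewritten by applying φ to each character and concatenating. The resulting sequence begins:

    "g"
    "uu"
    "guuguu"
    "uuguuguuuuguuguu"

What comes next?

guuguuuuguuguuuuguuguuguuguuuuguuguuuuguuguu

Applying the rule to each of the 16 symbols of uuguuguuuuguuguu gives the pieces guu guu uu guu guu uu guu guu guu guu uu guu guu uu guu guu, which concatenate to the answer.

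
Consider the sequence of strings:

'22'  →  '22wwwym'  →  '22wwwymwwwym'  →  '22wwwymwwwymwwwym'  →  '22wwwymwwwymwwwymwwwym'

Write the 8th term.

22wwwymwwwymwwwymwwwymwwwymwwwymwwwym

The strings grow by a fixed suffix wwwym each time.
From 22wwwymwwwymwwwymwwwym, 3 further steps: 22wwwymwwwymwwwymwwwym → 22wwwymwwwymwwwymwwwymwwwym → 22wwwymwwwymwwwymwwwymwwwymwwwym → (answer).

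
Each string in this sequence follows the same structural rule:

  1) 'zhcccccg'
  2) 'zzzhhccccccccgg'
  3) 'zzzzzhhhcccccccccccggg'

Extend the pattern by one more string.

Reading off run lengths: z runs 1, 3, 5; h runs 1, 2, 3; c runs 5, 8, 11; g runs 1, 2, 3 — each is linear in n (n = 1, 2, …).
For the next term, n = 4, so the run lengths are 7, 4, 14, 4.

zzzzzzzhhhhccccccccccccccgggg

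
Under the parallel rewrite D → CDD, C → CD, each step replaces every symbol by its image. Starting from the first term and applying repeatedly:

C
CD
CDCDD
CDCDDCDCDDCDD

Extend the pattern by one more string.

Replace each of the 13 characters of CDCDDCDCDDCDD in place — CD CDD CD CDD CDD CD CDD CD CDD CDD CD CDD CDD — and concatenate.

CDCDDCDCDDCDDCDCDDCDCDDCDDCDCDDCDD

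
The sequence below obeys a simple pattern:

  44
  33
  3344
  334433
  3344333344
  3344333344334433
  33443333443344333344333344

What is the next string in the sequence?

334433334433443333443333443344333344334433

Each term (from the third on) is the previous term followed by the one before it: term 3 = 33·44 = 3344.
Continuing: 33443333443344333344333344 · 3344333344334433 gives term 8.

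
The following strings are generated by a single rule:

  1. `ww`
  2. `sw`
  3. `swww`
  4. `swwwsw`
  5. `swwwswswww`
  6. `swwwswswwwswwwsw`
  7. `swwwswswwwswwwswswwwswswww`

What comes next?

swwwswswwwswwwswswwwswswwwswwwswswwwswwwsw

Each term (from the third on) is the previous term followed by the one before it: term 3 = sw·ww = swww.
Continuing: swwwswswwwswwwswswwwswswww · swwwswswwwswwwsw gives term 8.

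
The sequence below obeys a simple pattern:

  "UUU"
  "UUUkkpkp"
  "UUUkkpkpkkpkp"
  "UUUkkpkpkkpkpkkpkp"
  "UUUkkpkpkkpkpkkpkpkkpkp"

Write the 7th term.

UUUkkpkpkkpkpkkpkpkkpkpkkpkpkkpkp

Every step adds kkpkp to the end: s(k+1) = s(k)·kkpkp.
From UUUkkpkpkkpkpkkpkpkkpkp, 2 further steps: UUUkkpkpkkpkpkkpkpkkpkp → UUUkkpkpkkpkpkkpkpkkpkpkkpkp → (answer).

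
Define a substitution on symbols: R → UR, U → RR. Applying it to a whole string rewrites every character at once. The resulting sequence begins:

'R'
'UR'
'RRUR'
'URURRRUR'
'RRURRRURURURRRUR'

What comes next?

URURRRURURURRRURRRURRRURURURRRUR

φ(RRURRRURURURRRUR) expands symbol-by-symbol to UR UR RR UR UR UR RR UR RR UR RR UR UR UR RR UR; joining the 16 pieces gives the next term.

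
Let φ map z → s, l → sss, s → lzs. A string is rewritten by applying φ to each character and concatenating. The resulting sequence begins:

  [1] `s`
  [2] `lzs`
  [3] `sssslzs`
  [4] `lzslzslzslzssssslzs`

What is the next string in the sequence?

φ(lzslzslzslzssssslzs) expands symbol-by-symbol to sss s lzs sss s lzs sss s lzs sss s lzs lzs lzs lzs lzs sss s lzs; joining the 19 pieces gives the next term.

sssslzssssslzssssslzssssslzslzslzslzslzssssslzs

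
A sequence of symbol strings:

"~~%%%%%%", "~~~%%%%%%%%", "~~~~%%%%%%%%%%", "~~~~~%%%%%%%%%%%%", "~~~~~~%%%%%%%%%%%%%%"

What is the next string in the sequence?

Term n consists of n-1 ~'s, followed by 2n %'s, where the shown terms are n = 3, 4, 5, 6, 7.
For the next term, n = 8, so the run lengths are 7, 16.

~~~~~~~%%%%%%%%%%%%%%%%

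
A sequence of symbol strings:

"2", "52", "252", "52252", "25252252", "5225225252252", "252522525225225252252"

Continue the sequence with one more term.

This is a Fibonacci-style word recurrence s(k) = s(k−2)·s(k−1): e.g. 2·52 = 252.
Continuing: 5225225252252 · 252522525225225252252 gives term 8.

5225225252252252522525225225252252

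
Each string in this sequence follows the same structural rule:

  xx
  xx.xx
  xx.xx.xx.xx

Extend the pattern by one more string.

xx.xx.xx.xx.xx.xx.xx.xx

Each string is two copies of the previous one joined by '.'.
So the next term is two copies of xx.xx.xx.xx with '.' between the halves.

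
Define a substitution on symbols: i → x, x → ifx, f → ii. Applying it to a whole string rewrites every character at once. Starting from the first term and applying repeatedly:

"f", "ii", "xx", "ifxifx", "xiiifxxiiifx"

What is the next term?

ifxxxxiiifxifxxxxiiifx

Rewriting each symbol of xiiifxxiiifx: x→ifx, i→x, i→x, i→x, f→ii, x→ifx, x→ifx, i→x, i→x, i→x, f→ii, x→ifx, which concatenates to ifx x x x ii ifx ifx x x x ii ifx.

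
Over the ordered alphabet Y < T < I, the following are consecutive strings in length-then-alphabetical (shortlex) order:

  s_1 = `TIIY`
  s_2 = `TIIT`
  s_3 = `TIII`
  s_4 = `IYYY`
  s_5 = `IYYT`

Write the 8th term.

Stepping forward 3 times from IYYT: IYYT → IYYI → IYTY, then the target.

IYTT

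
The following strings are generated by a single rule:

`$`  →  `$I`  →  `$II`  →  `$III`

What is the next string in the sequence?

$IIII

Each term is the previous one with I appended.
One more step from $III gives the answer.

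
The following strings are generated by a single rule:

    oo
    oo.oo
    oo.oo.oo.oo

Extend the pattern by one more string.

Every step duplicates the string with '.' between the halves.
One more doubling of oo.oo.oo.oo gives the answer.

oo.oo.oo.oo.oo.oo.oo.oo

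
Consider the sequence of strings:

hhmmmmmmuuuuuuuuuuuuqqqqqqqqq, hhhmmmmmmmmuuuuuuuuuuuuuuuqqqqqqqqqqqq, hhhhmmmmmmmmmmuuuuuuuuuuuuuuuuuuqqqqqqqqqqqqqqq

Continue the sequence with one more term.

Reading off run lengths: h runs 2, 3, 4; m runs 6, 8, 10; u runs 12, 15, 18; q runs 9, 12, 15 — each is linear in n, where the shown terms are n = 3, 4, 5.
Setting n = 6 gives 5, 12, 21, 18 characters in each block.

hhhhhmmmmmmmmmmmmuuuuuuuuuuuuuuuuuuuuuqqqqqqqqqqqqqqqqqq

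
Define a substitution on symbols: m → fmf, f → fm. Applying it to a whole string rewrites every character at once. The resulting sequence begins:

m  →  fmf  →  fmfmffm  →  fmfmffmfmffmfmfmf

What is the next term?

Rewriting the 17 symbols of fmfmffmfmffmfmfmf one by one yields fm fmf fm fmf fm fm fmf fm fmf fm fm fmf fm fmf fm fmf fm; concatenated:

fmfmffmfmffmfmfmffmfmffmfmfmffmfmffmfmffm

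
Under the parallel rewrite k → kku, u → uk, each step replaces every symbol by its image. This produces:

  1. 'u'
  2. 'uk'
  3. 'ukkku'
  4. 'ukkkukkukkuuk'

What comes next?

ukkkukkukkuukkkukkuukkkukkuukukkku

Applying the rule to each of the 13 symbols of ukkkukkukkuuk gives the pieces uk kku kku kku uk kku kku uk kku kku uk uk kku, which concatenate to the answer.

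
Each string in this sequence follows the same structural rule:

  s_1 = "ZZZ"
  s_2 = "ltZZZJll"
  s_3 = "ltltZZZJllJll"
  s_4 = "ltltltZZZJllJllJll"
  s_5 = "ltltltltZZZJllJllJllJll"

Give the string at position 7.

ltltltltltltZZZJllJllJllJllJllJll

Each term wraps the previous one in lt on the left and Jll on the right.
From ltltltltZZZJllJllJllJll, 2 further steps: ltltltltZZZJllJllJllJll → ltltltltltZZZJllJllJllJllJll → (answer).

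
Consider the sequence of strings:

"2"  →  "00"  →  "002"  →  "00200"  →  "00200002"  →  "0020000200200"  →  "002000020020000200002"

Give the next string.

From term 3 onward, concatenate the last term with the second-to-last: 00·2 = 002, 002·00 = 00200, …
So term 8 is 002000020020000200002·0020000200200.

0020000200200002000020020000200200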